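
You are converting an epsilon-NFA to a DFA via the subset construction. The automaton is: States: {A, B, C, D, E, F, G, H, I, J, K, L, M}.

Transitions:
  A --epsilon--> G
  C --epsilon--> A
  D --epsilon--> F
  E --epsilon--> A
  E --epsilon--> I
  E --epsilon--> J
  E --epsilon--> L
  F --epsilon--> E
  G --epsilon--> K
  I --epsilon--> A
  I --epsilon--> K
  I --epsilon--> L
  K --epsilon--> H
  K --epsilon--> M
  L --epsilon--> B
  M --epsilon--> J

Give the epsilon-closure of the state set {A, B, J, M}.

Start with {A, B, J, M}.
From A via epsilon: add G.
From G via epsilon: add K.
From K via epsilon: add H.
No new states can be added; the closed set is {A, B, G, H, J, K, M}.

{A, B, G, H, J, K, M}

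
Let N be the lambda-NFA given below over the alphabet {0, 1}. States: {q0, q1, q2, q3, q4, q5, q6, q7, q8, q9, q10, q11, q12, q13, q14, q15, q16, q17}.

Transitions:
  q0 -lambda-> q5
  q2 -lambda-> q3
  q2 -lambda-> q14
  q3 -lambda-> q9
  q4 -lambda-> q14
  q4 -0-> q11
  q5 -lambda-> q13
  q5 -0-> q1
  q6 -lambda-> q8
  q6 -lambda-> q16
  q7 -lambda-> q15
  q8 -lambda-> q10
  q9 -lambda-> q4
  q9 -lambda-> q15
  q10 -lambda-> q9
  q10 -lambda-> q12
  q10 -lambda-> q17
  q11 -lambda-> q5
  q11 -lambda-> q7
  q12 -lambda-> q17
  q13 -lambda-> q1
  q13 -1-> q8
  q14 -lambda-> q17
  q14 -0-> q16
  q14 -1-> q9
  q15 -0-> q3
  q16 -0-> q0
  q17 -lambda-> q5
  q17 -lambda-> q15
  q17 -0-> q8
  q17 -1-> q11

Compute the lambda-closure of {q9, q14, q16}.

{q1, q4, q5, q9, q13, q14, q15, q16, q17}

Start with {q9, q14, q16}.
From q9 via lambda: add q4, q15.
From q14 via lambda: add q17.
From q17 via lambda: add q5.
From q5 via lambda: add q13.
From q13 via lambda: add q1.
No new states can be added; the closed set is {q1, q4, q5, q9, q13, q14, q15, q16, q17}.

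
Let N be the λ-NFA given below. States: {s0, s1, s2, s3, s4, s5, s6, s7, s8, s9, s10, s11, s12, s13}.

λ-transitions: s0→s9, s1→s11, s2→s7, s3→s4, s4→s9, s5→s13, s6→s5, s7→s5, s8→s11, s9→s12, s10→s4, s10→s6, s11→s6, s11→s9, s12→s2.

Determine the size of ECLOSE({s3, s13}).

Start with {s3, s13}.
From s3 via λ: add s4.
From s4 via λ: add s9.
From s9 via λ: add s12.
From s12 via λ: add s2.
From s2 via λ: add s7.
From s7 via λ: add s5.
λ-closure = {s2, s3, s4, s5, s7, s9, s12, s13}, which has 8 states.

8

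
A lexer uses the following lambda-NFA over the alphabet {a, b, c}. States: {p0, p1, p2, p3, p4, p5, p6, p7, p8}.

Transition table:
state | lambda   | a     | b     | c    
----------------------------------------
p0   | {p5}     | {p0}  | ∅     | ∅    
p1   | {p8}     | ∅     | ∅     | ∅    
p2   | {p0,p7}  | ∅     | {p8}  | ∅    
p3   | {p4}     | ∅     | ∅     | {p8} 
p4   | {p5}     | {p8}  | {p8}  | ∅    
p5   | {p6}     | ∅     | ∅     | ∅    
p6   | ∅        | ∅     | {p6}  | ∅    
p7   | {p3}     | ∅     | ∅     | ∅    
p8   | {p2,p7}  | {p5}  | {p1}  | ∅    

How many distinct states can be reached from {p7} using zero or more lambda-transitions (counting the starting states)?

5

Start with {p7}.
From p7 via lambda: add p3.
From p3 via lambda: add p4.
From p4 via lambda: add p5.
From p5 via lambda: add p6.
lambda-closure = {p3, p4, p5, p6, p7}, which has 5 states.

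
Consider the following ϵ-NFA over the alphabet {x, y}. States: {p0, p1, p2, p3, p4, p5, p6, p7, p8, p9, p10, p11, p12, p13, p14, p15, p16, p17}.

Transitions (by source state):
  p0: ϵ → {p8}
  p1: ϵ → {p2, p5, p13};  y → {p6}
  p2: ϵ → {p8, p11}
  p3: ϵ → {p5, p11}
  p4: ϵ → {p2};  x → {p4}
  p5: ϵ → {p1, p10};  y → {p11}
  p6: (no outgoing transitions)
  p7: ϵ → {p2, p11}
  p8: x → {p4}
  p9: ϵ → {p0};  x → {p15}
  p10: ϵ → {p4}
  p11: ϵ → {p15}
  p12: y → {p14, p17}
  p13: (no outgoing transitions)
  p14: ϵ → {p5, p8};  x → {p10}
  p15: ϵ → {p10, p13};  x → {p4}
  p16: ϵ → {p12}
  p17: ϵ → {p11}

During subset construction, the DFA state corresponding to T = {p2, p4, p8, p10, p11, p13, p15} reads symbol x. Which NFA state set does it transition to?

{p2, p4, p8, p10, p11, p13, p15}

p4 on x → {p4}.
p8 on x → {p4}.
p15 on x → {p4}.
No x-transition from p2, p10, p11, p13.
Union after reading x: {p4}.
Now take the ϵ-closure:
From p4 via ϵ: add p2.
From p2 via ϵ: add p8, p11.
From p11 via ϵ: add p15.
From p15 via ϵ: add p10, p13.
No new states can be added; the closed set is {p2, p4, p8, p10, p11, p13, p15}.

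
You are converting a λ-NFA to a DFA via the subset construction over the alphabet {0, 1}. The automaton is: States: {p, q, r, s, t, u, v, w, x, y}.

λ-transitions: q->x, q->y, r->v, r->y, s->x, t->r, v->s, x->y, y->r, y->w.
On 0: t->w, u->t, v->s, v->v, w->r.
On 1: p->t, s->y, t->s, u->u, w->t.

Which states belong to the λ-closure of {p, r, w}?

{p, r, s, v, w, x, y}

Start with {p, r, w}.
From r via λ: add v, y.
From v via λ: add s.
From s via λ: add x.
No new states can be added; the closed set is {p, r, s, v, w, x, y}.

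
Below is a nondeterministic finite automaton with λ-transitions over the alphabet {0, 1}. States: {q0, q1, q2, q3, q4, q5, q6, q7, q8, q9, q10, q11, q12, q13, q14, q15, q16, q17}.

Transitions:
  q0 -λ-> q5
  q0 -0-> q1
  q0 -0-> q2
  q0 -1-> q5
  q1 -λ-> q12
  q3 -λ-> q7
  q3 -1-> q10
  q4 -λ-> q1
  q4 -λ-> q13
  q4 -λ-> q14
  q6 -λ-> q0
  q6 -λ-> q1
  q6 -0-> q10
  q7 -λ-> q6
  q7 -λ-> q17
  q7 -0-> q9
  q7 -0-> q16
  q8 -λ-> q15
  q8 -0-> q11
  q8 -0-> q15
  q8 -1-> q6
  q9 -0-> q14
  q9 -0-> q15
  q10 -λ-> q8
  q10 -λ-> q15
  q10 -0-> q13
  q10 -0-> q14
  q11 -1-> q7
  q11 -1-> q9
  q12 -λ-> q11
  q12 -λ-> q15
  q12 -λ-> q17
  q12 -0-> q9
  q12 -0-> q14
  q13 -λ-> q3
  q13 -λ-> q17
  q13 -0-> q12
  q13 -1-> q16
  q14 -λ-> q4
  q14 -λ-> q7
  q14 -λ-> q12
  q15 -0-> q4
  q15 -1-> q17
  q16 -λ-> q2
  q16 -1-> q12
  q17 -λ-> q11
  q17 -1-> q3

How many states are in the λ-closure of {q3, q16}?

12

Start with {q3, q16}.
From q3 via λ: add q7.
From q16 via λ: add q2.
From q7 via λ: add q6, q17.
From q6 via λ: add q0, q1.
From q17 via λ: add q11.
From q0 via λ: add q5.
From q1 via λ: add q12.
From q12 via λ: add q15.
λ-closure = {q0, q1, q2, q3, q5, q6, q7, q11, q12, q15, q16, q17}, which has 12 states.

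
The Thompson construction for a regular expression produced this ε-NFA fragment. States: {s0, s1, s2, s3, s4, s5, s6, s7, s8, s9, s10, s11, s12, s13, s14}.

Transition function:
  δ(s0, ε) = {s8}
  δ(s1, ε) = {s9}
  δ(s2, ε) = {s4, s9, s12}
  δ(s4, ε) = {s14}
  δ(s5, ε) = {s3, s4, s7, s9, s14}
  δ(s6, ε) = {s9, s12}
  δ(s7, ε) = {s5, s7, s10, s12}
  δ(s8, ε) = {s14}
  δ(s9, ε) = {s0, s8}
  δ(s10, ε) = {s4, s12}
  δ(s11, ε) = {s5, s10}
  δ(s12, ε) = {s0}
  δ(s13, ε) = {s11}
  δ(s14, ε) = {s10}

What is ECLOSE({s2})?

Start with {s2}.
From s2 via ε: add s4, s9, s12.
From s4 via ε: add s14.
From s9 via ε: add s0, s8.
From s14 via ε: add s10.
No new states can be added; the closed set is {s0, s2, s4, s8, s9, s10, s12, s14}.

{s0, s2, s4, s8, s9, s10, s12, s14}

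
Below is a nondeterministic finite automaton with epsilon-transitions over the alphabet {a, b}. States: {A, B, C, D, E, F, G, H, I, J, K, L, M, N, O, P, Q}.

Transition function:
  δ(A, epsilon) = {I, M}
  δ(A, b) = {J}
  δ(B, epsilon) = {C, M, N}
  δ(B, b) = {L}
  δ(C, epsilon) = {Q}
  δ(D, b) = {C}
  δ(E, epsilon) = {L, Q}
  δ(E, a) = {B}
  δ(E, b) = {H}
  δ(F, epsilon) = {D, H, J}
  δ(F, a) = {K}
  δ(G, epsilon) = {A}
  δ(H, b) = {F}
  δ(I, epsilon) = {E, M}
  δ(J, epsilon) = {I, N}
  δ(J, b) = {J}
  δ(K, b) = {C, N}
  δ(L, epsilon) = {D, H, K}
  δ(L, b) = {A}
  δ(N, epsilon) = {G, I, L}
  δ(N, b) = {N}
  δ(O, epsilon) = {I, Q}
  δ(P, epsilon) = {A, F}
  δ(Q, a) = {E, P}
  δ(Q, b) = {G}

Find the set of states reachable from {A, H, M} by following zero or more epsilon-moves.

{A, D, E, H, I, K, L, M, Q}

Start with {A, H, M}.
From A via epsilon: add I.
From I via epsilon: add E.
From E via epsilon: add L, Q.
From L via epsilon: add D, K.
No new states can be added; the closed set is {A, D, E, H, I, K, L, M, Q}.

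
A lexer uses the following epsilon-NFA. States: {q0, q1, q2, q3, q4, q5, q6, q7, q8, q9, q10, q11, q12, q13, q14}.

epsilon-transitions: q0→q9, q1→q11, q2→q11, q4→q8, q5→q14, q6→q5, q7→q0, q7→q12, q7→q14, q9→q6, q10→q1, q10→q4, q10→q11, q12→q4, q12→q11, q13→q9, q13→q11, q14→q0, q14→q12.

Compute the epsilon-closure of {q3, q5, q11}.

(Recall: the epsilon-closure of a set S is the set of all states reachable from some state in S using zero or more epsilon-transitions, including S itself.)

{q0, q3, q4, q5, q6, q8, q9, q11, q12, q14}

Start with {q3, q5, q11}.
From q5 via epsilon: add q14.
From q14 via epsilon: add q0, q12.
From q0 via epsilon: add q9.
From q12 via epsilon: add q4.
From q4 via epsilon: add q8.
From q9 via epsilon: add q6.
No new states can be added; the closed set is {q0, q3, q4, q5, q6, q8, q9, q11, q12, q14}.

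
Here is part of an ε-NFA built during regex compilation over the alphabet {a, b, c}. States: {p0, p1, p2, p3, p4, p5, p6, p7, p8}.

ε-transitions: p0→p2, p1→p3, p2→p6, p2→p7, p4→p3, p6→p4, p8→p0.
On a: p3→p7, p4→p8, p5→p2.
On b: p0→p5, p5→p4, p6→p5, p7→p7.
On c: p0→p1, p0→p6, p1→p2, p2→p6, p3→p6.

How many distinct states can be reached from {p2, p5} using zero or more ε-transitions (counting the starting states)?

6

Start with {p2, p5}.
From p2 via ε: add p6, p7.
From p6 via ε: add p4.
From p4 via ε: add p3.
ε-closure = {p2, p3, p4, p5, p6, p7}, which has 6 states.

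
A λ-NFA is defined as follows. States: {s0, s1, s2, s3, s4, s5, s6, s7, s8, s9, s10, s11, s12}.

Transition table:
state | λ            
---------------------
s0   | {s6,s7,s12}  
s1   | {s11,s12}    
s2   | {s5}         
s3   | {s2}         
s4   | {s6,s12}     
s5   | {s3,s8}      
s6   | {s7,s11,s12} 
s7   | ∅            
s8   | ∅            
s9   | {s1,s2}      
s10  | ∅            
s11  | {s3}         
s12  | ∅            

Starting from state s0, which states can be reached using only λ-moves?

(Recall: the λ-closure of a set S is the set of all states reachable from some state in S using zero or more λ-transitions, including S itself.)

Start with {s0}.
From s0 via λ: add s6, s7, s12.
From s6 via λ: add s11.
From s11 via λ: add s3.
From s3 via λ: add s2.
From s2 via λ: add s5.
From s5 via λ: add s8.
No new states can be added; the closed set is {s0, s2, s3, s5, s6, s7, s8, s11, s12}.

{s0, s2, s3, s5, s6, s7, s8, s11, s12}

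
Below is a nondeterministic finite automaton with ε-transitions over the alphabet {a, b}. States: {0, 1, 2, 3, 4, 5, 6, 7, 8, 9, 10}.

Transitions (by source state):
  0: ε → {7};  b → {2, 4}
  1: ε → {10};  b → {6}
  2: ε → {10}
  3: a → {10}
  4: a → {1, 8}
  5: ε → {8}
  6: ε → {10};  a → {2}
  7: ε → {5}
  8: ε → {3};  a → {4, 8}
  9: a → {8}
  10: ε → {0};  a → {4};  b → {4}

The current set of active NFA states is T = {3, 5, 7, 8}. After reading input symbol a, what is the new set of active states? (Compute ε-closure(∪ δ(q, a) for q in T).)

3 on a → {10}.
8 on a → {4, 8}.
No a-transition from 5, 7.
Union after reading a: {4, 8, 10}.
Now take the ε-closure:
From 8 via ε: add 3.
From 10 via ε: add 0.
From 0 via ε: add 7.
From 7 via ε: add 5.
No new states can be added; the closed set is {0, 3, 4, 5, 7, 8, 10}.

{0, 3, 4, 5, 7, 8, 10}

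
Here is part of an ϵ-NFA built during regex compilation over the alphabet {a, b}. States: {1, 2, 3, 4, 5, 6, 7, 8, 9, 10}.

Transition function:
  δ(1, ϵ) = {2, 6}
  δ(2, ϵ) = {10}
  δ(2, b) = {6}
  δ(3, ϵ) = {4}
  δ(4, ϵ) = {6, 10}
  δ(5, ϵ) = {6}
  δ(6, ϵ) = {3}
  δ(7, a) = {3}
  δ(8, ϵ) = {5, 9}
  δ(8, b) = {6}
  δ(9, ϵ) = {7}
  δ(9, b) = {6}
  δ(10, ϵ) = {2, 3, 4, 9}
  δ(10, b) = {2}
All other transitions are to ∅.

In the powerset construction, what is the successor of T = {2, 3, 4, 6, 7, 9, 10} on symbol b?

2 on b → {6}.
9 on b → {6}.
10 on b → {2}.
No b-transition from 3, 4, 6, 7.
Union after reading b: {2, 6}.
Now take the ϵ-closure:
From 2 via ϵ: add 10.
From 6 via ϵ: add 3.
From 3 via ϵ: add 4.
From 10 via ϵ: add 9.
From 9 via ϵ: add 7.
No new states can be added; the closed set is {2, 3, 4, 6, 7, 9, 10}.

{2, 3, 4, 6, 7, 9, 10}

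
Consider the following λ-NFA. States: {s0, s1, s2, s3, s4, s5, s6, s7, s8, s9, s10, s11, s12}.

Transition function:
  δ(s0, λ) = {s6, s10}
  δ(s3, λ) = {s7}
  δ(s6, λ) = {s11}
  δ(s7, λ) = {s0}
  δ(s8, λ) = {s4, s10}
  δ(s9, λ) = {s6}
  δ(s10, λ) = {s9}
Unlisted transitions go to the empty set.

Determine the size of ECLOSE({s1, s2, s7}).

Start with {s1, s2, s7}.
From s7 via λ: add s0.
From s0 via λ: add s6, s10.
From s6 via λ: add s11.
From s10 via λ: add s9.
λ-closure = {s0, s1, s2, s6, s7, s9, s10, s11}, which has 8 states.

8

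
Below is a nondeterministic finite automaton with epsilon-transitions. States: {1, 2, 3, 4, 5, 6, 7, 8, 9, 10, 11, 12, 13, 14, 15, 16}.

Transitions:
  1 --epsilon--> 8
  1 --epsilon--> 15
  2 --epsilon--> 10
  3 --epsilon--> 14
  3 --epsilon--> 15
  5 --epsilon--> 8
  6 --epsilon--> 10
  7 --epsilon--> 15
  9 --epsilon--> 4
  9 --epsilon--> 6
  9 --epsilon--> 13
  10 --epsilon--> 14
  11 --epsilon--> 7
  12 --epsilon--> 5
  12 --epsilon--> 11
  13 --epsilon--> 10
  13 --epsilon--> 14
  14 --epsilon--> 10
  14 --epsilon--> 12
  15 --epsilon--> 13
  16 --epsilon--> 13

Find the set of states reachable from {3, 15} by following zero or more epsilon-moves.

{3, 5, 7, 8, 10, 11, 12, 13, 14, 15}

Start with {3, 15}.
From 3 via epsilon: add 14.
From 15 via epsilon: add 13.
From 13 via epsilon: add 10.
From 14 via epsilon: add 12.
From 12 via epsilon: add 5, 11.
From 5 via epsilon: add 8.
From 11 via epsilon: add 7.
No new states can be added; the closed set is {3, 5, 7, 8, 10, 11, 12, 13, 14, 15}.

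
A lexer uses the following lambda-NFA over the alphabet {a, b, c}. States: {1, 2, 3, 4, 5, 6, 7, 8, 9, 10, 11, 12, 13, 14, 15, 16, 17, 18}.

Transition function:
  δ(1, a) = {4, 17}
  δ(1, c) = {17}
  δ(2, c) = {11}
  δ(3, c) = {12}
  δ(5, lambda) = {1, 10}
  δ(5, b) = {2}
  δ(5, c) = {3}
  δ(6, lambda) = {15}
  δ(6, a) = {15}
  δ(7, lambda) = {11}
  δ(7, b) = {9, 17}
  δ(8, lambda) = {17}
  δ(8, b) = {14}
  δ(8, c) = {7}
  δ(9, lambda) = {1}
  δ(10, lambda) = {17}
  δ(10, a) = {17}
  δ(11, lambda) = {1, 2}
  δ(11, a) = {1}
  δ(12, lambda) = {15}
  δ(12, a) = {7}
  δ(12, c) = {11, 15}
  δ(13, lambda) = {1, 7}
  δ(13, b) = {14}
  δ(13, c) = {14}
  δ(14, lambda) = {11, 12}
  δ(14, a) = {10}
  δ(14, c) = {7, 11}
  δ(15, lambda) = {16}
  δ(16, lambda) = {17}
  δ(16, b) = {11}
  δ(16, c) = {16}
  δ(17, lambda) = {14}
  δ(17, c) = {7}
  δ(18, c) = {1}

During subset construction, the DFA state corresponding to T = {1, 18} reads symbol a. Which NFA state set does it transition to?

{1, 2, 4, 11, 12, 14, 15, 16, 17}

1 on a → {4, 17}.
No a-transition from 18.
Union after reading a: {4, 17}.
Now take the lambda-closure:
From 17 via lambda: add 14.
From 14 via lambda: add 11, 12.
From 11 via lambda: add 1, 2.
From 12 via lambda: add 15.
From 15 via lambda: add 16.
No new states can be added; the closed set is {1, 2, 4, 11, 12, 14, 15, 16, 17}.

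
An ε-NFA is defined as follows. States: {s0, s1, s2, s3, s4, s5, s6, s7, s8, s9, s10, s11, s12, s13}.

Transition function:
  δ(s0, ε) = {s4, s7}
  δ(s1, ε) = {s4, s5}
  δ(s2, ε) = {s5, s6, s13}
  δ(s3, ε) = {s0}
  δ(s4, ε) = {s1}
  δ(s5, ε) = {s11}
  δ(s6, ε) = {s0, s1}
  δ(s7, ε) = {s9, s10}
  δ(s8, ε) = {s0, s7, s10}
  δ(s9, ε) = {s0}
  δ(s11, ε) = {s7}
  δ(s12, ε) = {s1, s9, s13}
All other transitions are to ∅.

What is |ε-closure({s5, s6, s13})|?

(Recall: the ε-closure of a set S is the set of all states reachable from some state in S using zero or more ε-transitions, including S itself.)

10

Start with {s5, s6, s13}.
From s5 via ε: add s11.
From s6 via ε: add s0, s1.
From s0 via ε: add s4, s7.
From s7 via ε: add s9, s10.
ε-closure = {s0, s1, s4, s5, s6, s7, s9, s10, s11, s13}, which has 10 states.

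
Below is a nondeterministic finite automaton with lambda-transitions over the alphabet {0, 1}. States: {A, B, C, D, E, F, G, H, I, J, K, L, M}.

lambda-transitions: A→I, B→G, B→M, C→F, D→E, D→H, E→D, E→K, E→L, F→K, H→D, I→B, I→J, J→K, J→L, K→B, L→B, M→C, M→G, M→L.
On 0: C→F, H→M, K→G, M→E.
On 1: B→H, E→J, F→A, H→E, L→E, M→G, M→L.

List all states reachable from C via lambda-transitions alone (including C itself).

{B, C, F, G, K, L, M}

Start with {C}.
From C via lambda: add F.
From F via lambda: add K.
From K via lambda: add B.
From B via lambda: add G, M.
From M via lambda: add L.
No new states can be added; the closed set is {B, C, F, G, K, L, M}.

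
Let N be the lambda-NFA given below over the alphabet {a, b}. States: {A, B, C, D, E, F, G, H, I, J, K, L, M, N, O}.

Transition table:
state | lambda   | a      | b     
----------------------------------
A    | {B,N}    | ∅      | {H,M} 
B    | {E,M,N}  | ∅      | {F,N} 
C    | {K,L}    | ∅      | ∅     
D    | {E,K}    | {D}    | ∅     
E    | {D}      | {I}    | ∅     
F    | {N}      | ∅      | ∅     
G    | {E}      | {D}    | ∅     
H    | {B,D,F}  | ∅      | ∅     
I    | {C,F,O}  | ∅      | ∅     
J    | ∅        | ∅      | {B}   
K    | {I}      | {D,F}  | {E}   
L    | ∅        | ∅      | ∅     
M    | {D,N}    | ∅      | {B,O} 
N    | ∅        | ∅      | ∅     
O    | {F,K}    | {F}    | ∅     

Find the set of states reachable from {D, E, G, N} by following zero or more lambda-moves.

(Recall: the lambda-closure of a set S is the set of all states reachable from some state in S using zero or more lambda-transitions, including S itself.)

Start with {D, E, G, N}.
From D via lambda: add K.
From K via lambda: add I.
From I via lambda: add C, F, O.
From C via lambda: add L.
No new states can be added; the closed set is {C, D, E, F, G, I, K, L, N, O}.

{C, D, E, F, G, I, K, L, N, O}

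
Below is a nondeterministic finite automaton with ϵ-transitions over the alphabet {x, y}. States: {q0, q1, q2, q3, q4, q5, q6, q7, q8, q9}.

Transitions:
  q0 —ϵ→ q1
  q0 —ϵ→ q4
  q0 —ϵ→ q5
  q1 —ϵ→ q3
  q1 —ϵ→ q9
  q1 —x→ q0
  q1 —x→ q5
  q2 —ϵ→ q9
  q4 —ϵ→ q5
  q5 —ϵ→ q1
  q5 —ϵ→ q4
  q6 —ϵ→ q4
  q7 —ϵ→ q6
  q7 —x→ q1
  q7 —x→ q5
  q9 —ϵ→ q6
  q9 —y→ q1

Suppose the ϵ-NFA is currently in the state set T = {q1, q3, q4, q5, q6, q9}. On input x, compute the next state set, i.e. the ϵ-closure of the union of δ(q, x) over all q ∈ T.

q1 on x → {q0, q5}.
No x-transition from q3, q4, q5, q6, q9.
Union after reading x: {q0, q5}.
Now take the ϵ-closure:
From q0 via ϵ: add q1, q4.
From q1 via ϵ: add q3, q9.
From q9 via ϵ: add q6.
No new states can be added; the closed set is {q0, q1, q3, q4, q5, q6, q9}.

{q0, q1, q3, q4, q5, q6, q9}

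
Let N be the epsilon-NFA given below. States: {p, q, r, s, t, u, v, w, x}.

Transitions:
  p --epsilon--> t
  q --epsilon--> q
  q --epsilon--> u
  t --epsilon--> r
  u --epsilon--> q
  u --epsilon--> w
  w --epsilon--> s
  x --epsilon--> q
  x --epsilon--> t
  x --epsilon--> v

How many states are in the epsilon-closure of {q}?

4

Start with {q}.
From q via epsilon: add u.
From u via epsilon: add w.
From w via epsilon: add s.
epsilon-closure = {q, s, u, w}, which has 4 states.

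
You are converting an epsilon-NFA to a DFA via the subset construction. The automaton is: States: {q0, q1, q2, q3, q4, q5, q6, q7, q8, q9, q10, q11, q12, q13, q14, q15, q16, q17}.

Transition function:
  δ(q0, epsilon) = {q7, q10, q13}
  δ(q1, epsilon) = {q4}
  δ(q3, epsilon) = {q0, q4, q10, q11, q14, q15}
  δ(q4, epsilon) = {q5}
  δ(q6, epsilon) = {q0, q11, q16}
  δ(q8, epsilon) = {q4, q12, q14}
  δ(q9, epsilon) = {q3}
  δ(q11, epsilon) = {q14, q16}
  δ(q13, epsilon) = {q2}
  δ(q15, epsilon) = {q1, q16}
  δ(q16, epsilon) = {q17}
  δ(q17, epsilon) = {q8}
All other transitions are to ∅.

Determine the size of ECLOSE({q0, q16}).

Start with {q0, q16}.
From q0 via epsilon: add q7, q10, q13.
From q16 via epsilon: add q17.
From q13 via epsilon: add q2.
From q17 via epsilon: add q8.
From q8 via epsilon: add q4, q12, q14.
From q4 via epsilon: add q5.
epsilon-closure = {q0, q2, q4, q5, q7, q8, q10, q12, q13, q14, q16, q17}, which has 12 states.

12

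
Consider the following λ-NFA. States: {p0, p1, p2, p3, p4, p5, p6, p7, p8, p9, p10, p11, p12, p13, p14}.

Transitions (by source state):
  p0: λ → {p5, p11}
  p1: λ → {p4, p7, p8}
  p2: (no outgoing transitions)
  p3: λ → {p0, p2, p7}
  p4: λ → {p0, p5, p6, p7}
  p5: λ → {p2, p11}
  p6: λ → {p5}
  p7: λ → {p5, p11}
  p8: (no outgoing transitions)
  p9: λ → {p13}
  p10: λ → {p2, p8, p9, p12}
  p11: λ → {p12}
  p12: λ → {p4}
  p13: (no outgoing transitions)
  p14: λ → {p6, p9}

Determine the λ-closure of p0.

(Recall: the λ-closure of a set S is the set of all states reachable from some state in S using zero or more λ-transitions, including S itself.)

{p0, p2, p4, p5, p6, p7, p11, p12}

Start with {p0}.
From p0 via λ: add p5, p11.
From p5 via λ: add p2.
From p11 via λ: add p12.
From p12 via λ: add p4.
From p4 via λ: add p6, p7.
No new states can be added; the closed set is {p0, p2, p4, p5, p6, p7, p11, p12}.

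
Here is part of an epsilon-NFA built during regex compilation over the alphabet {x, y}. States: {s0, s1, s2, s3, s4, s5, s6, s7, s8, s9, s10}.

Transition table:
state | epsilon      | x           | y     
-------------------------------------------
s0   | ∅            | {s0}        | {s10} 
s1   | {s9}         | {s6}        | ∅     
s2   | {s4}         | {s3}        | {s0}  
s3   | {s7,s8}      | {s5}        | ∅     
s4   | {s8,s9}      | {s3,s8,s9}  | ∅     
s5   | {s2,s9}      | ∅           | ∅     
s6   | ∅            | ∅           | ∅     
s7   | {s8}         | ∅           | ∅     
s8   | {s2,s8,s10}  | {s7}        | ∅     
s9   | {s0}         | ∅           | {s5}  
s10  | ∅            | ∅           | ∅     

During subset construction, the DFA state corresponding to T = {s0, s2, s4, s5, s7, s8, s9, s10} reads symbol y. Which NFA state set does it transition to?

{s0, s2, s4, s5, s8, s9, s10}

s0 on y → {s10}.
s2 on y → {s0}.
s9 on y → {s5}.
No y-transition from s4, s5, s7, s8, s10.
Union after reading y: {s0, s5, s10}.
Now take the epsilon-closure:
From s5 via epsilon: add s2, s9.
From s2 via epsilon: add s4.
From s4 via epsilon: add s8.
No new states can be added; the closed set is {s0, s2, s4, s5, s8, s9, s10}.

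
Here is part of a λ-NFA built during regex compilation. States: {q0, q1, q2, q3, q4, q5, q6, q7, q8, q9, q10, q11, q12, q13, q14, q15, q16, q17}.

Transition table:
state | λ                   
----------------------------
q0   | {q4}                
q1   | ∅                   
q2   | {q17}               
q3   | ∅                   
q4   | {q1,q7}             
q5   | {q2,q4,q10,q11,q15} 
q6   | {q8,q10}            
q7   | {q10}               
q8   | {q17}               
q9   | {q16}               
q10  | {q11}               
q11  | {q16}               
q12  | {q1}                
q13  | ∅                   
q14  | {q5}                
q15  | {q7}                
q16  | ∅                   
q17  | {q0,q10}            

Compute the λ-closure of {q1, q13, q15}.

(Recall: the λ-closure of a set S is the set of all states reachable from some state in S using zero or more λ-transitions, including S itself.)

Start with {q1, q13, q15}.
From q15 via λ: add q7.
From q7 via λ: add q10.
From q10 via λ: add q11.
From q11 via λ: add q16.
No new states can be added; the closed set is {q1, q7, q10, q11, q13, q15, q16}.

{q1, q7, q10, q11, q13, q15, q16}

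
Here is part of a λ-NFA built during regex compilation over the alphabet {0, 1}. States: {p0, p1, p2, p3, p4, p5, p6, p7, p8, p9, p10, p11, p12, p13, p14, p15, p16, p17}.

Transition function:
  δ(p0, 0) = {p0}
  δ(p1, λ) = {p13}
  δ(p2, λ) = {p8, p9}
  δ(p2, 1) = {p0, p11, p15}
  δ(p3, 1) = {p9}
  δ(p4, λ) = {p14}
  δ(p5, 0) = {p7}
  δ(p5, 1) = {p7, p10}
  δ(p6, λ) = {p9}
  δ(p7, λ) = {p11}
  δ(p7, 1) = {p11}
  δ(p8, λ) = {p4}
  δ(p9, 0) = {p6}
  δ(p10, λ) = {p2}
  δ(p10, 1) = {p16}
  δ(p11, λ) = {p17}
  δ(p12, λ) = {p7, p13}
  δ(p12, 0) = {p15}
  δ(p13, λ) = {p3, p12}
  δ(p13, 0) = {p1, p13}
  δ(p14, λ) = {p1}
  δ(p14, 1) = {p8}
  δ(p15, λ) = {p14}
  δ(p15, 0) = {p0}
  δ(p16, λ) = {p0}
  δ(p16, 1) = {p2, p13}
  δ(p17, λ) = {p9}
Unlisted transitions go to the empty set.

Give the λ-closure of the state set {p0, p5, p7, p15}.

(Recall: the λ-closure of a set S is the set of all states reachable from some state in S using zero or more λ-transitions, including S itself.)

{p0, p1, p3, p5, p7, p9, p11, p12, p13, p14, p15, p17}

Start with {p0, p5, p7, p15}.
From p7 via λ: add p11.
From p15 via λ: add p14.
From p11 via λ: add p17.
From p14 via λ: add p1.
From p1 via λ: add p13.
From p17 via λ: add p9.
From p13 via λ: add p3, p12.
No new states can be added; the closed set is {p0, p1, p3, p5, p7, p9, p11, p12, p13, p14, p15, p17}.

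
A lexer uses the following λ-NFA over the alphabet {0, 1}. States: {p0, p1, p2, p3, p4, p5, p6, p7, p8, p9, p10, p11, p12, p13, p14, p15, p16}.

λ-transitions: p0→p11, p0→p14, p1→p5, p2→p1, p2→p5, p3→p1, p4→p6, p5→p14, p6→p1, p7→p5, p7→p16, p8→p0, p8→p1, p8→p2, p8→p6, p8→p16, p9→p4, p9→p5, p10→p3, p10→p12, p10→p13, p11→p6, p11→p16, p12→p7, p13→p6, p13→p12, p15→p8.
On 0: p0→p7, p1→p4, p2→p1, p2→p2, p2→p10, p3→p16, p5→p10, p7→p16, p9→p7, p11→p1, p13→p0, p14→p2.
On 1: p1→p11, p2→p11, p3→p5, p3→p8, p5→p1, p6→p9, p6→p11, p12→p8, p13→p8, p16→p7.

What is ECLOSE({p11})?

Start with {p11}.
From p11 via λ: add p6, p16.
From p6 via λ: add p1.
From p1 via λ: add p5.
From p5 via λ: add p14.
No new states can be added; the closed set is {p1, p5, p6, p11, p14, p16}.

{p1, p5, p6, p11, p14, p16}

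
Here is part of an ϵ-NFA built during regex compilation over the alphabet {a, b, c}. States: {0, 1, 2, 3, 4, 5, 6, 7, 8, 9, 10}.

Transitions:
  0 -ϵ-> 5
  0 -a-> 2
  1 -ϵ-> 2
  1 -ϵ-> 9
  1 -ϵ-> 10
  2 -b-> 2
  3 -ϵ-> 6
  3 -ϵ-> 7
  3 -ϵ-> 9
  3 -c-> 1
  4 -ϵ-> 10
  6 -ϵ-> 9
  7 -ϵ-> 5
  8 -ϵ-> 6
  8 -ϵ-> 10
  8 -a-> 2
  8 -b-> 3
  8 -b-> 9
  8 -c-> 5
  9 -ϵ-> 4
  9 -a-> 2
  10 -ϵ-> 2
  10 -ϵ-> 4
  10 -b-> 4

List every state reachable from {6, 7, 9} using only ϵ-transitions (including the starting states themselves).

{2, 4, 5, 6, 7, 9, 10}

Start with {6, 7, 9}.
From 7 via ϵ: add 5.
From 9 via ϵ: add 4.
From 4 via ϵ: add 10.
From 10 via ϵ: add 2.
No new states can be added; the closed set is {2, 4, 5, 6, 7, 9, 10}.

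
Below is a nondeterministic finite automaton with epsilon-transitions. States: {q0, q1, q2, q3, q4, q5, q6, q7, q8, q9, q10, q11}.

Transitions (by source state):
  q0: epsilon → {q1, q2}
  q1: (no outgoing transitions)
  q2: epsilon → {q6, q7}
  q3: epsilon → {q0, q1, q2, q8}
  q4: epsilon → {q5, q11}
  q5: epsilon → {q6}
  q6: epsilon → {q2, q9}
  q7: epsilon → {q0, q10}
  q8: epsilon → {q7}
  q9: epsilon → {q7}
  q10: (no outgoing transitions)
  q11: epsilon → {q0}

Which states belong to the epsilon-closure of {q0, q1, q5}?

{q0, q1, q2, q5, q6, q7, q9, q10}

Start with {q0, q1, q5}.
From q0 via epsilon: add q2.
From q5 via epsilon: add q6.
From q2 via epsilon: add q7.
From q6 via epsilon: add q9.
From q7 via epsilon: add q10.
No new states can be added; the closed set is {q0, q1, q2, q5, q6, q7, q9, q10}.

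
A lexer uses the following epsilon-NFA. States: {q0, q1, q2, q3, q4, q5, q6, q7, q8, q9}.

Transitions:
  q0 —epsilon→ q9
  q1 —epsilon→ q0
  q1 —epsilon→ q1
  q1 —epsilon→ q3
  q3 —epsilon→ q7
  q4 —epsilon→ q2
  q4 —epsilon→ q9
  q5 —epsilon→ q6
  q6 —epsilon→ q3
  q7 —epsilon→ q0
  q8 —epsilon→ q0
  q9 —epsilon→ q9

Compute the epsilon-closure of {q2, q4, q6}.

{q0, q2, q3, q4, q6, q7, q9}

Start with {q2, q4, q6}.
From q4 via epsilon: add q9.
From q6 via epsilon: add q3.
From q3 via epsilon: add q7.
From q7 via epsilon: add q0.
No new states can be added; the closed set is {q0, q2, q3, q4, q6, q7, q9}.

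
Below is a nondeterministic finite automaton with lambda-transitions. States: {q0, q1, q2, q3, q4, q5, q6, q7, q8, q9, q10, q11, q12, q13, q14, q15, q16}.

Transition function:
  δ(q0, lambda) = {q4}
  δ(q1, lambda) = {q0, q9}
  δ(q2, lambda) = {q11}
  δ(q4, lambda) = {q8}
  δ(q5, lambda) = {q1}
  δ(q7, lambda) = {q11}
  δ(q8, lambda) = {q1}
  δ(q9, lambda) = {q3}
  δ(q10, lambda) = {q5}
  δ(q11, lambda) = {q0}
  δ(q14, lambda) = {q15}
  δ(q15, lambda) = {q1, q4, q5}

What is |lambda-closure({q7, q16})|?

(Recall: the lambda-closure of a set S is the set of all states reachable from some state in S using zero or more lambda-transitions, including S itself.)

9

Start with {q7, q16}.
From q7 via lambda: add q11.
From q11 via lambda: add q0.
From q0 via lambda: add q4.
From q4 via lambda: add q8.
From q8 via lambda: add q1.
From q1 via lambda: add q9.
From q9 via lambda: add q3.
lambda-closure = {q0, q1, q3, q4, q7, q8, q9, q11, q16}, which has 9 states.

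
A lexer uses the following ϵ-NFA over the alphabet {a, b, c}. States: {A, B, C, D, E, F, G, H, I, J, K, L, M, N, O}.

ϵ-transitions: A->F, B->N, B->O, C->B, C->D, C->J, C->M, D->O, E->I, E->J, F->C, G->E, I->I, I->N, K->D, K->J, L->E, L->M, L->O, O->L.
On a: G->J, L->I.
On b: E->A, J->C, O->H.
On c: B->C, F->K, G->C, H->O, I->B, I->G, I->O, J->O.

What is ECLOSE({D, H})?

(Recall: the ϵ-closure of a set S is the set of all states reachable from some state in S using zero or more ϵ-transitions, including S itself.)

{D, E, H, I, J, L, M, N, O}

Start with {D, H}.
From D via ϵ: add O.
From O via ϵ: add L.
From L via ϵ: add E, M.
From E via ϵ: add I, J.
From I via ϵ: add N.
No new states can be added; the closed set is {D, E, H, I, J, L, M, N, O}.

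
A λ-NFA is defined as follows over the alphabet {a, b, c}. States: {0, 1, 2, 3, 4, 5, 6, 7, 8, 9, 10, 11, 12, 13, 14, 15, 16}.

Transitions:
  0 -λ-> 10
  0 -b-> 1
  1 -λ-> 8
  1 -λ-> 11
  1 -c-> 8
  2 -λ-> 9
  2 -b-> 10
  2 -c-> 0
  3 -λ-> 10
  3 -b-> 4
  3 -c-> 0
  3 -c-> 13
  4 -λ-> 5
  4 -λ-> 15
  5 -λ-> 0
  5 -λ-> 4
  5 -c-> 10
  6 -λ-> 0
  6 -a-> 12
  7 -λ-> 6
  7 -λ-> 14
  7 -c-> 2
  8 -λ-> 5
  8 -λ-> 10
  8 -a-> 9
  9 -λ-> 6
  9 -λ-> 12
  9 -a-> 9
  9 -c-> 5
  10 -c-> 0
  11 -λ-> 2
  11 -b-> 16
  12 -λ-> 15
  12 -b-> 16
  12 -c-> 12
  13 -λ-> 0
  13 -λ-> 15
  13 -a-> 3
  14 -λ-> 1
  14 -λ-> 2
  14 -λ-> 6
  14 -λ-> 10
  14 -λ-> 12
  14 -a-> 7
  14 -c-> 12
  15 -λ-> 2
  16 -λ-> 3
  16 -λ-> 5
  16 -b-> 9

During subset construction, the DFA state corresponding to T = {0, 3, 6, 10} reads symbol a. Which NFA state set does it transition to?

{0, 2, 6, 9, 10, 12, 15}

6 on a → {12}.
No a-transition from 0, 3, 10.
Union after reading a: {12}.
Now take the λ-closure:
From 12 via λ: add 15.
From 15 via λ: add 2.
From 2 via λ: add 9.
From 9 via λ: add 6.
From 6 via λ: add 0.
From 0 via λ: add 10.
No new states can be added; the closed set is {0, 2, 6, 9, 10, 12, 15}.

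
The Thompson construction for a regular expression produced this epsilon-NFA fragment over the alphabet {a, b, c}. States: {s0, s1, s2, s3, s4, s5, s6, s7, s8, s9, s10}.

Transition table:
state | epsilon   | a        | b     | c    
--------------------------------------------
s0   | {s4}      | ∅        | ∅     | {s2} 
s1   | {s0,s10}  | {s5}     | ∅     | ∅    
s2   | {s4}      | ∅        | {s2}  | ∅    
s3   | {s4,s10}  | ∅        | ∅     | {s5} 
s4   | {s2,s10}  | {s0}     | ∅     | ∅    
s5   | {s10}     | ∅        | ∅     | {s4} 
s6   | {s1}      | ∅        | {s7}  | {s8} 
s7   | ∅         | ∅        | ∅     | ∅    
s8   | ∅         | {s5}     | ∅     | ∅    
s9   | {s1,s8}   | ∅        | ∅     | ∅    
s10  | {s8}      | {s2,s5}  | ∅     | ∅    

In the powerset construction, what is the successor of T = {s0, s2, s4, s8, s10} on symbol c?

{s2, s4, s8, s10}

s0 on c → {s2}.
No c-transition from s2, s4, s8, s10.
Union after reading c: {s2}.
Now take the epsilon-closure:
From s2 via epsilon: add s4.
From s4 via epsilon: add s10.
From s10 via epsilon: add s8.
No new states can be added; the closed set is {s2, s4, s8, s10}.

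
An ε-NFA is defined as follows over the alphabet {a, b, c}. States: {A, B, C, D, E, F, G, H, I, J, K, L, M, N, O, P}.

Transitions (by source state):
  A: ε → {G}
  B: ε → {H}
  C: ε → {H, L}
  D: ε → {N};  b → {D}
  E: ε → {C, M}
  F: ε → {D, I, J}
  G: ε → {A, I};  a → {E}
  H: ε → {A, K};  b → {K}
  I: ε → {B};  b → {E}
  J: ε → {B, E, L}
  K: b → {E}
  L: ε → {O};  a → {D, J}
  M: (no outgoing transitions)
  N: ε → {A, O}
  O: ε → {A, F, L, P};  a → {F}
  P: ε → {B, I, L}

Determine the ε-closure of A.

{A, B, G, H, I, K}

Start with {A}.
From A via ε: add G.
From G via ε: add I.
From I via ε: add B.
From B via ε: add H.
From H via ε: add K.
No new states can be added; the closed set is {A, B, G, H, I, K}.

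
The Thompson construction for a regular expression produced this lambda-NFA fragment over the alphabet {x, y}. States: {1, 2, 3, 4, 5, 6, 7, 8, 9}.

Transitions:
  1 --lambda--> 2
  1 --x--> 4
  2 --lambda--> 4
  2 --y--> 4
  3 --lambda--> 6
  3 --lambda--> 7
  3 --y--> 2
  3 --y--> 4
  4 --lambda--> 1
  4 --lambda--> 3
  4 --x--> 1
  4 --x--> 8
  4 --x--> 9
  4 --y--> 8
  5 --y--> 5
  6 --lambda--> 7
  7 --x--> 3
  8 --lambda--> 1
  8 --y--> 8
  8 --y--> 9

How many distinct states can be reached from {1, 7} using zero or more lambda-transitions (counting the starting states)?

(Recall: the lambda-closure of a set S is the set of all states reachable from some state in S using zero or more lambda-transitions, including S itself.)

Start with {1, 7}.
From 1 via lambda: add 2.
From 2 via lambda: add 4.
From 4 via lambda: add 3.
From 3 via lambda: add 6.
lambda-closure = {1, 2, 3, 4, 6, 7}, which has 6 states.

6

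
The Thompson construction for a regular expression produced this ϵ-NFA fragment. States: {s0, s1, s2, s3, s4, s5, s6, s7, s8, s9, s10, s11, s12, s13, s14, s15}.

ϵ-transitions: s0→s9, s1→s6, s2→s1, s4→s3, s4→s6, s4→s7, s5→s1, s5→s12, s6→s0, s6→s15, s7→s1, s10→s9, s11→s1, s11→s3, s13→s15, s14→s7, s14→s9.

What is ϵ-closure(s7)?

{s0, s1, s6, s7, s9, s15}

Start with {s7}.
From s7 via ϵ: add s1.
From s1 via ϵ: add s6.
From s6 via ϵ: add s0, s15.
From s0 via ϵ: add s9.
No new states can be added; the closed set is {s0, s1, s6, s7, s9, s15}.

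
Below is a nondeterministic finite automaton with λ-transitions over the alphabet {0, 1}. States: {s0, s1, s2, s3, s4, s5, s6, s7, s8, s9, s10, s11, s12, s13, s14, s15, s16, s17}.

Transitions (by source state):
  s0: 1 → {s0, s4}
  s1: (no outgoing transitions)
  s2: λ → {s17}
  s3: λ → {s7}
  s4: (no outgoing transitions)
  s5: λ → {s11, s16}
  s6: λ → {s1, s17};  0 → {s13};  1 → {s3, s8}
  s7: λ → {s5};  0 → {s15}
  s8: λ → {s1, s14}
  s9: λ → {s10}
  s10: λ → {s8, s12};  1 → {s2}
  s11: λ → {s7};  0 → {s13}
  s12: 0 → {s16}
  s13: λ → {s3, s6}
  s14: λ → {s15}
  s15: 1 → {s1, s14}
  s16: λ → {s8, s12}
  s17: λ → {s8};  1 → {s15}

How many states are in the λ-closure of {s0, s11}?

Start with {s0, s11}.
From s11 via λ: add s7.
From s7 via λ: add s5.
From s5 via λ: add s16.
From s16 via λ: add s8, s12.
From s8 via λ: add s1, s14.
From s14 via λ: add s15.
λ-closure = {s0, s1, s5, s7, s8, s11, s12, s14, s15, s16}, which has 10 states.

10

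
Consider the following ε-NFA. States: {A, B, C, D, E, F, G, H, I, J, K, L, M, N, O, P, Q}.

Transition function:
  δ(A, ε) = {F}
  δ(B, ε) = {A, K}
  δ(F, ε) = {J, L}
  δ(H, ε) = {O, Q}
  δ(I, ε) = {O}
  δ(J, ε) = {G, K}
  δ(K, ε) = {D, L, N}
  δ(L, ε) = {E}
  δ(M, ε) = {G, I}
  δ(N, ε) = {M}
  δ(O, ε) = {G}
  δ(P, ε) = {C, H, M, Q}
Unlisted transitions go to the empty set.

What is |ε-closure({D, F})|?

11

Start with {D, F}.
From F via ε: add J, L.
From J via ε: add G, K.
From L via ε: add E.
From K via ε: add N.
From N via ε: add M.
From M via ε: add I.
From I via ε: add O.
ε-closure = {D, E, F, G, I, J, K, L, M, N, O}, which has 11 states.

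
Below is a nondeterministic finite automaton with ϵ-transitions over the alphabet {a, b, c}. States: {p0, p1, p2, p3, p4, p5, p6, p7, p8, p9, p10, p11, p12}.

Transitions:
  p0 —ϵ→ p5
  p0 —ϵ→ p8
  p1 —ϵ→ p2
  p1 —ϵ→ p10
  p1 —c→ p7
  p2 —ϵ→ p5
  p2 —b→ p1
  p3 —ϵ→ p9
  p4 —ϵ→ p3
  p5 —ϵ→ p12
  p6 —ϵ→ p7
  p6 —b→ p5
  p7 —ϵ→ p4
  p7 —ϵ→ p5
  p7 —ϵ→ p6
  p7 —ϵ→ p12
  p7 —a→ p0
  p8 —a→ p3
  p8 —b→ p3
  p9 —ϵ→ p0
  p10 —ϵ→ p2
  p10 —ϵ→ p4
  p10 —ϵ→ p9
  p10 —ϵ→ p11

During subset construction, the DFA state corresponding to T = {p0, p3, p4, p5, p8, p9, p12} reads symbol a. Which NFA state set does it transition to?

p8 on a → {p3}.
No a-transition from p0, p3, p4, p5, p9, p12.
Union after reading a: {p3}.
Now take the ϵ-closure:
From p3 via ϵ: add p9.
From p9 via ϵ: add p0.
From p0 via ϵ: add p5, p8.
From p5 via ϵ: add p12.
No new states can be added; the closed set is {p0, p3, p5, p8, p9, p12}.

{p0, p3, p5, p8, p9, p12}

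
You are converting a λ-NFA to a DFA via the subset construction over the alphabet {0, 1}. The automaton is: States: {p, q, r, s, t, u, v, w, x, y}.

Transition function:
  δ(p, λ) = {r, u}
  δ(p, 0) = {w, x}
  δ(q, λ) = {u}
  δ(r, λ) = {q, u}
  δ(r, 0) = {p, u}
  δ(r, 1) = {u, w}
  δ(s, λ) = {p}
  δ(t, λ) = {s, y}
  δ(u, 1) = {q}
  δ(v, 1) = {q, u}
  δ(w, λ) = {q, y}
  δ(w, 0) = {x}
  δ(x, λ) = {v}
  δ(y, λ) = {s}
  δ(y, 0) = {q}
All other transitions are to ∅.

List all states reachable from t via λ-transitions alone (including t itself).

{p, q, r, s, t, u, y}

Start with {t}.
From t via λ: add s, y.
From s via λ: add p.
From p via λ: add r, u.
From r via λ: add q.
No new states can be added; the closed set is {p, q, r, s, t, u, y}.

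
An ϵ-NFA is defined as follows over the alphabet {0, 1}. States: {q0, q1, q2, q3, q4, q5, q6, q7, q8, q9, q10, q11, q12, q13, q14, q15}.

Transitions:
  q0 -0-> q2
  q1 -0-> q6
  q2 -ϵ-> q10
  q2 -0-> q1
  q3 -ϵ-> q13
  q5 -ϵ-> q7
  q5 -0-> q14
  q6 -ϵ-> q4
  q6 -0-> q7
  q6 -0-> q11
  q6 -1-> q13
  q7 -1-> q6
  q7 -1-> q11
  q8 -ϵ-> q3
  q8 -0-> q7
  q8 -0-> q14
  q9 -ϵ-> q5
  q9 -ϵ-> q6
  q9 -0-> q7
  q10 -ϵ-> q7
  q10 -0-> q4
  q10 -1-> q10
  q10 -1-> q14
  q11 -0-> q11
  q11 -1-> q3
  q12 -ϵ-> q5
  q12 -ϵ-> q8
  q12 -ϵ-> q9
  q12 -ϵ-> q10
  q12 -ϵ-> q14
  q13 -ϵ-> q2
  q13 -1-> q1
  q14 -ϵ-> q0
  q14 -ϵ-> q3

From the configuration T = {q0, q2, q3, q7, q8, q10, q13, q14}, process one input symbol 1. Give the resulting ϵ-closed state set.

{q0, q1, q2, q3, q4, q6, q7, q10, q11, q13, q14}

q7 on 1 → {q6, q11}.
q10 on 1 → {q10, q14}.
q13 on 1 → {q1}.
No 1-transition from q0, q2, q3, q8, q14.
Union after reading 1: {q1, q6, q10, q11, q14}.
Now take the ϵ-closure:
From q6 via ϵ: add q4.
From q10 via ϵ: add q7.
From q14 via ϵ: add q0, q3.
From q3 via ϵ: add q13.
From q13 via ϵ: add q2.
No new states can be added; the closed set is {q0, q1, q2, q3, q4, q6, q7, q10, q11, q13, q14}.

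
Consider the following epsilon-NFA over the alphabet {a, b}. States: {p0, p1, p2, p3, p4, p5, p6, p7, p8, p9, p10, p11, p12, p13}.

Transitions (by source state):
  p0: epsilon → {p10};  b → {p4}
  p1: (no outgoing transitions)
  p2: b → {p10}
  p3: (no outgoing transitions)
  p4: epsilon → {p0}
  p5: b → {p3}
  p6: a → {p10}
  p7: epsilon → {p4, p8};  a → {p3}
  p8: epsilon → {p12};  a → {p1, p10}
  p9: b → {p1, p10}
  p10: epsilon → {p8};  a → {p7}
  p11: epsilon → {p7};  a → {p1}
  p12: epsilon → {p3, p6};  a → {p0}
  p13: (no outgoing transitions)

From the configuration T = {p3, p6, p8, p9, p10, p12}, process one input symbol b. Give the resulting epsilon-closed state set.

{p1, p3, p6, p8, p10, p12}

p9 on b → {p1, p10}.
No b-transition from p3, p6, p8, p10, p12.
Union after reading b: {p1, p10}.
Now take the epsilon-closure:
From p10 via epsilon: add p8.
From p8 via epsilon: add p12.
From p12 via epsilon: add p3, p6.
No new states can be added; the closed set is {p1, p3, p6, p8, p10, p12}.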